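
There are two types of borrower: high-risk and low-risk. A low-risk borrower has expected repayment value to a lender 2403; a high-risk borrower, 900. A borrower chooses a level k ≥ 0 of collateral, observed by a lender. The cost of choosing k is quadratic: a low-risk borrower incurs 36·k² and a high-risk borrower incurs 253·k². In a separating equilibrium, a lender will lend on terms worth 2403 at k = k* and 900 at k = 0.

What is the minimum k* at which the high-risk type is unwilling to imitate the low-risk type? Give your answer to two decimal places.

2.44

The high-risk type at k = 0 receives 900; imitating at k* yields 2403 − 253·k*².
Indifference: 900 = 2403 − 253·k*², so k*² = (2403 − 900) / 253 ≈ 5.9407.
k* = √5.9407 ≈ 2.44.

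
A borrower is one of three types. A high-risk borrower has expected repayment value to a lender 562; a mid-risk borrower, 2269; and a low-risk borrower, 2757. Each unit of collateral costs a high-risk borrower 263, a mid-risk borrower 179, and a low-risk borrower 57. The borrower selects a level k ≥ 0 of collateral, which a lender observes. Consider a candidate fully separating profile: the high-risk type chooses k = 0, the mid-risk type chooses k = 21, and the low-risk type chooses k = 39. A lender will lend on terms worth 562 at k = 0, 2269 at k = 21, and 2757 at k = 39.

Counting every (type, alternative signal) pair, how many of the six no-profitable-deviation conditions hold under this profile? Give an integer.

High-risk (own payoff 562): to k=21 gives 2269 − 263×21 = -3254 → no gain ✓; to k=39 gives 2757 − 263×39 = -7500 → no gain ✓.
Low-risk (own payoff 2757 − 57×39 = 534): to k=0 gives 562 → profitable ✗; to k=21 gives 2269 − 57×21 = 1072 → profitable ✗.
Mid-risk (own payoff 2269 − 179×21 = -1490): to k=0 gives 562 → profitable ✗; to k=39 gives 2757 − 179×39 = -4224 → no gain ✓.
3 of the 6 constraints hold; not an equilibrium.

3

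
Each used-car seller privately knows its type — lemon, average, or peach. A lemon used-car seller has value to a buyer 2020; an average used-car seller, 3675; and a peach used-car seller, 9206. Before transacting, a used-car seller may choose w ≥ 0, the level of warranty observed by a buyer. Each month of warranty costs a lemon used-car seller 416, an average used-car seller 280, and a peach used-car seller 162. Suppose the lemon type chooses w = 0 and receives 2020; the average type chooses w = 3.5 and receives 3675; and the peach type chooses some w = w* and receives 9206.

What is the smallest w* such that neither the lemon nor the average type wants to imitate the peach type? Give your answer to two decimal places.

23.25

Average type (on-path payoff 3675 − 280×3.5 = 2695) won't mimic when 2695 ≥ 9206 − 280·w*, i.e. w* ≥ 23.25.
Lemon type (on-path payoff 2020) won't mimic when 2020 ≥ 9206 − 416·w*, i.e. w* ≥ 17.27.
Both must hold, so w* = max(17.27, 23.25) = 23.25. The average type's constraint binds.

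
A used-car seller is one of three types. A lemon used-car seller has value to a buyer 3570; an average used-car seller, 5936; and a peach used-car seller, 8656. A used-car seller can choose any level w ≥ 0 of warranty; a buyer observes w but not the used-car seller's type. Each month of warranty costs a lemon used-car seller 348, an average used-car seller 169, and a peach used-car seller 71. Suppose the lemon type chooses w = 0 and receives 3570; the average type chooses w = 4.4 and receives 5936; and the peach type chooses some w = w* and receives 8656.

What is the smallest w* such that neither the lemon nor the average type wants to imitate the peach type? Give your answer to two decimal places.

20.49

Lemon type (on-path payoff 3570) won't mimic when 3570 ≥ 8656 − 348·w*, i.e. w* ≥ 14.61.
Average type (on-path payoff 5936 − 169×4.4 = 5192.4) won't mimic when 5192.4 ≥ 8656 − 169·w*, i.e. w* ≥ 20.49.
Both must hold, so w* = max(14.61, 20.49) = 20.49. The average type's constraint binds.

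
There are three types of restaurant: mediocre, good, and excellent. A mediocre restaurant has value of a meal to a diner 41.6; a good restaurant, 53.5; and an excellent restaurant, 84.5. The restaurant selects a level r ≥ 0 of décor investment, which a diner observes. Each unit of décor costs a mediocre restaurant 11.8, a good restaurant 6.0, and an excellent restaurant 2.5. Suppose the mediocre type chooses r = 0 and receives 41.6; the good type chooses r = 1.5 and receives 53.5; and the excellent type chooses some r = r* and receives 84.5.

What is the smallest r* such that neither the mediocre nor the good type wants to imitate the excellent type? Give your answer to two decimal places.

Good type (on-path payoff 53.5 − 6.0×1.5 = 44.5) won't mimic when 44.5 ≥ 84.5 − 6.0·r*, i.e. r* ≥ 6.67.
Mediocre type (on-path payoff 41.6) won't mimic when 41.6 ≥ 84.5 − 11.8·r*, i.e. r* ≥ 3.64.
Both must hold, so r* = max(3.64, 6.67) = 6.67. The good type's constraint binds.

6.67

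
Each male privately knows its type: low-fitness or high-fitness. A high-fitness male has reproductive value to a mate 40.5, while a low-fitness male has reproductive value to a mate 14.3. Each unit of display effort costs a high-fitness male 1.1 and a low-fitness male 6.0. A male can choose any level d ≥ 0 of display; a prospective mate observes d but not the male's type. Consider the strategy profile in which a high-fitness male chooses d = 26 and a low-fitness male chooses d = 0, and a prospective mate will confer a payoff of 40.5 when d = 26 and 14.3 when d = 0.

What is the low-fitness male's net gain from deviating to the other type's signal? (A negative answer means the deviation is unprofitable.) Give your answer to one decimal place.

-129.8

Playing d = 0 the low-fitness male receives 14.3.
Deviating to d = 26 brings payment 40.5 at cost 6.0 × 26 = 156, netting -115.5.
Gain from deviating: -115.5 − 14.3 = -129.8.
The gain is negative, so the low-fitness type's incentive-compatibility constraint is satisfied.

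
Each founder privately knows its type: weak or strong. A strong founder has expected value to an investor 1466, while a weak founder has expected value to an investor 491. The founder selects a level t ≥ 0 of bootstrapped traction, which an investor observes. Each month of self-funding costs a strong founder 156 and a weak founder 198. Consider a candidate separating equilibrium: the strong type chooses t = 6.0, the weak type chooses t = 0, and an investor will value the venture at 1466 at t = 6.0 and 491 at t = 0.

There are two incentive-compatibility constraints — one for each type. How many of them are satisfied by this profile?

Strong type: signal → 1466 − 156 × 6.0 = 530; deviate to 0 → 491. IC holds (530 ≥ 491).
Weak type: stay at 0 → 491; mimic → 1466 − 198 × 6.0 = 278. IC holds (491 ≥ 278).
2 of 2 constraints hold, so this is a separating equilibrium.

2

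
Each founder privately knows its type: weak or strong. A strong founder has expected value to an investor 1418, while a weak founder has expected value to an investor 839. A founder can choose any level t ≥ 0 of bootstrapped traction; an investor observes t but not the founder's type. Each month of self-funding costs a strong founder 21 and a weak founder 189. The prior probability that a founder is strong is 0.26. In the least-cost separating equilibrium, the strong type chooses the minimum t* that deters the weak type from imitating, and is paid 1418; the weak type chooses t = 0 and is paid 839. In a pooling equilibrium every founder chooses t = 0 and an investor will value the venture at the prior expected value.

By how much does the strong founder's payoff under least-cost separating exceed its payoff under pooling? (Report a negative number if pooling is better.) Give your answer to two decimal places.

Least-cost separating signal: t* solves 839 = 1418 − 189·t*, so t* = (1418 − 839)/189 ≈ 3.0635.
Strong type's separating payoff: 1418 − 21 × t* = 1418 − 21 × (1418 − 839)/189 = 1418 − 12159/189 ≈ 1353.6667.
Pooling payoff: 0.26 × 1418 + 0.74 × 839 = 989.54.
Difference: 1353.6667 − 989.54 = 364.1267, i.e. 364.13 to two decimal places.
The strong type prefers to separate.

364.13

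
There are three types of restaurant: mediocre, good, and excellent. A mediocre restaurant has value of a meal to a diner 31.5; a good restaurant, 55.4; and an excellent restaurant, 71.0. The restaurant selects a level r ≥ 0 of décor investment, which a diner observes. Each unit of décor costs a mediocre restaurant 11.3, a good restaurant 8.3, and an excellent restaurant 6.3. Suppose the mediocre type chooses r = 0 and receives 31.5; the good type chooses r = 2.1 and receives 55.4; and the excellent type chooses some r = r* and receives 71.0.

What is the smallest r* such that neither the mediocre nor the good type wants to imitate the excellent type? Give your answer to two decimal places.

3.98

Mediocre type (on-path payoff 31.5) won't mimic when 31.5 ≥ 71.0 − 11.3·r*, i.e. r* ≥ 3.50.
Good type (on-path payoff 55.4 − 8.3×2.1 = 37.97) won't mimic when 37.97 ≥ 71.0 − 8.3·r*, i.e. r* ≥ 3.98.
Both must hold, so r* = max(3.50, 3.98) = 3.98. The good type's constraint binds.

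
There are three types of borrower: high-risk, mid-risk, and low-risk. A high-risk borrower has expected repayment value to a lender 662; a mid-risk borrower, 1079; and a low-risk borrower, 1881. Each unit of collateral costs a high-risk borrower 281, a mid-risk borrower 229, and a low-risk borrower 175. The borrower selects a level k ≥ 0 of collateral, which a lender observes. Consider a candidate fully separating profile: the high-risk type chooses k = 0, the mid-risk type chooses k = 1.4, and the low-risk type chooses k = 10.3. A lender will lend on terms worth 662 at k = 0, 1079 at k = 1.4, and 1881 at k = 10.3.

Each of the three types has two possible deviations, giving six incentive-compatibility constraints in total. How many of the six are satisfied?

3

Low-risk (own payoff 1881 − 175×10.3 = 78.5): to k=0 gives 662 → profitable ✗; to k=1.4 gives 1079 − 175×1.4 = 834 → profitable ✗.
Mid-risk (own payoff 1079 − 229×1.4 = 758.4): to k=0 gives 662 → no gain ✓; to k=10.3 gives 1881 − 229×10.3 = -477.7 → no gain ✓.
High-risk (own payoff 662): to k=1.4 gives 1079 − 281×1.4 = 685.6 → profitable ✗; to k=10.3 gives 1881 − 281×10.3 = -1013.3 → no gain ✓.
3 of the 6 constraints hold; not an equilibrium.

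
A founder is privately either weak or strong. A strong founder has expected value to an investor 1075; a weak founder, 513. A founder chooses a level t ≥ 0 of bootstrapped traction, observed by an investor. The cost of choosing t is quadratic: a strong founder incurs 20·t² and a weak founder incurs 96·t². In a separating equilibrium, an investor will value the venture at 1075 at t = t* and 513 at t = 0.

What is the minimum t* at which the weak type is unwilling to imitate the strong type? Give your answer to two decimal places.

2.42

The weak type at t = 0 receives 513; imitating at t* yields 1075 − 96·t*².
Indifference: 513 = 1075 − 96·t*², so t*² = (1075 − 513) / 96 ≈ 5.8542.
t* = √5.8542 ≈ 2.42.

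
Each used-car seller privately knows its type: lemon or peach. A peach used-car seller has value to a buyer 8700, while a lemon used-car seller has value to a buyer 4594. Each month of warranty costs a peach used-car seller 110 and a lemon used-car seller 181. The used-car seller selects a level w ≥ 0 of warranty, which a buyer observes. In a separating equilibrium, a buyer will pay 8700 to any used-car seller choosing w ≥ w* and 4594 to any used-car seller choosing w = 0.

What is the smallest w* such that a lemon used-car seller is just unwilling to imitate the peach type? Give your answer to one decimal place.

A lemon used-car seller choosing w = 0 receives 4594.
Imitating at w* instead would pay 8700 at cost 181·w*, netting 8700 − 181·w*.
Indifference: 4594 = 8700 − 181·w*, so w* = (8700 − 4594) / 181 ≈ 22.7.
At w* the lemon type's incentive constraint just binds; the peach type strictly prefers w* since its per-unit cost is lower.

22.7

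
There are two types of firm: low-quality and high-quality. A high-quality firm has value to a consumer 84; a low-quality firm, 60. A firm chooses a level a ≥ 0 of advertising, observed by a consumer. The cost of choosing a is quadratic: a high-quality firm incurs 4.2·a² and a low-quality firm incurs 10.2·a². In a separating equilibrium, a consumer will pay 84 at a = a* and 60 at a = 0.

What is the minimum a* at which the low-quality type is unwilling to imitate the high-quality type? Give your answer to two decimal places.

1.53

The low-quality type at a = 0 receives 60; imitating at a* yields 84 − 10.2·a*².
Indifference: 60 = 84 − 10.2·a*², so a*² = (84 − 60) / 10.2 ≈ 2.3529.
a* = √2.3529 ≈ 1.53.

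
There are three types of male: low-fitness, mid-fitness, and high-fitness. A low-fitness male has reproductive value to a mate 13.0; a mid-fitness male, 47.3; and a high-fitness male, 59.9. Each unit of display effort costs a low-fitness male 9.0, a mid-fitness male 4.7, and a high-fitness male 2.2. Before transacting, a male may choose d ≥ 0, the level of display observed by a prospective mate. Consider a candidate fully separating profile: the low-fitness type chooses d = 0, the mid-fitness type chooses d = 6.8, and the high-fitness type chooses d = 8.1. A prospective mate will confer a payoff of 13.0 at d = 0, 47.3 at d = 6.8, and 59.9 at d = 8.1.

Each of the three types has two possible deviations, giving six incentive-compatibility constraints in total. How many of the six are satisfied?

5

Low-fitness (own payoff 13.0): to d=6.8 gives 47.3 − 9.0×6.8 = -13.9 → no gain ✓; to d=8.1 gives 59.9 − 9.0×8.1 = -13 → no gain ✓.
Mid-fitness (own payoff 47.3 − 4.7×6.8 = 15.34): to d=0 gives 13.0 → no gain ✓; to d=8.1 gives 59.9 − 4.7×8.1 = 21.83 → profitable ✗.
High-fitness (own payoff 59.9 − 2.2×8.1 = 42.08): to d=0 gives 13.0 → no gain ✓; to d=6.8 gives 47.3 − 2.2×6.8 = 32.34 → no gain ✓.
5 of the 6 constraints hold; not an equilibrium.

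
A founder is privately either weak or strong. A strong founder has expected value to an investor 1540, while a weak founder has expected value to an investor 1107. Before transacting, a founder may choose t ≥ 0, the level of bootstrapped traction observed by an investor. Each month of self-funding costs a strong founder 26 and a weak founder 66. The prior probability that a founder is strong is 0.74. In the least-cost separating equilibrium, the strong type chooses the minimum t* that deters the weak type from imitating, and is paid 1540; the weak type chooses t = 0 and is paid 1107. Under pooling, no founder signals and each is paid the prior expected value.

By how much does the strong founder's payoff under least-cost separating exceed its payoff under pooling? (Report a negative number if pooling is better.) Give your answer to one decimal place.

Least-cost separating signal: t* solves 1107 = 1540 − 66·t*, so t* = (1540 − 1107)/66 ≈ 6.5606.
Strong type's separating payoff: 1540 − 26 × t* = 1540 − 26 × (1540 − 1107)/66 = 1540 − 11258/66 ≈ 1369.424.
Pooling payoff: 0.74 × 1540 + 0.26 × 1107 = 1427.42.
Difference: 1369.424 − 1427.42 = -57.996, i.e. -58.0 to one decimal place.
The strong type would prefer the pooling outcome.

-58.0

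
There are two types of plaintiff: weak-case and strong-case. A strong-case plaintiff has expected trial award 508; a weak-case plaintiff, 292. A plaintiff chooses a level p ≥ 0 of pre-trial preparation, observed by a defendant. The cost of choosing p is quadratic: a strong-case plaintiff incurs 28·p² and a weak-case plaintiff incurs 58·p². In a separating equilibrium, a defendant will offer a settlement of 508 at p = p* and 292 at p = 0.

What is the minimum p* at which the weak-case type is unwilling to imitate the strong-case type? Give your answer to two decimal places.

1.93

The weak-case type at p = 0 receives 292; imitating at p* yields 508 − 58·p*².
Indifference: 292 = 508 − 58·p*², so p*² = (508 − 292) / 58 ≈ 3.7241.
p* = √3.7241 ≈ 1.93.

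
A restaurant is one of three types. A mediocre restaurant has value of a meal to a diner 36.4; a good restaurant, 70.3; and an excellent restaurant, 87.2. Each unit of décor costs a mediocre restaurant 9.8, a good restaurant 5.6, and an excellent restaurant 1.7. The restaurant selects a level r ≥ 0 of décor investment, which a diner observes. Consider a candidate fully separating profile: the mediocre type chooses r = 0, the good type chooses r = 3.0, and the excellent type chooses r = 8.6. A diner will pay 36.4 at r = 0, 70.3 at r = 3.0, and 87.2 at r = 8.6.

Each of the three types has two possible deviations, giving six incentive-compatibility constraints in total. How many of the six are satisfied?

5

Mediocre (own payoff 36.4): to r=3.0 gives 70.3 − 9.8×3.0 = 40.9 → profitable ✗; to r=8.6 gives 87.2 − 9.8×8.6 = 2.92 → no gain ✓.
Excellent (own payoff 87.2 − 1.7×8.6 = 72.58): to r=0 gives 36.4 → no gain ✓; to r=3.0 gives 70.3 − 1.7×3.0 = 65.2 → no gain ✓.
Good (own payoff 70.3 − 5.6×3.0 = 53.5): to r=0 gives 36.4 → no gain ✓; to r=8.6 gives 87.2 − 5.6×8.6 = 39.04 → no gain ✓.
5 of the 6 constraints hold; not an equilibrium.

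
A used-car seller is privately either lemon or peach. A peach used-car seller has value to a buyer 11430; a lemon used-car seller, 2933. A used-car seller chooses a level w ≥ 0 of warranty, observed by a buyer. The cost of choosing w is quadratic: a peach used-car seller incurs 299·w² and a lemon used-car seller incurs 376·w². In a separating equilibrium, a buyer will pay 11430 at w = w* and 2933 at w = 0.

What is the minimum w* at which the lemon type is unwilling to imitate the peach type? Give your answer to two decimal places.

4.75

The lemon type at w = 0 receives 2933; imitating at w* yields 11430 − 376·w*².
Indifference: 2933 = 11430 − 376·w*², so w*² = (11430 − 2933) / 376 ≈ 22.5984.
w* = √22.5984 ≈ 4.75.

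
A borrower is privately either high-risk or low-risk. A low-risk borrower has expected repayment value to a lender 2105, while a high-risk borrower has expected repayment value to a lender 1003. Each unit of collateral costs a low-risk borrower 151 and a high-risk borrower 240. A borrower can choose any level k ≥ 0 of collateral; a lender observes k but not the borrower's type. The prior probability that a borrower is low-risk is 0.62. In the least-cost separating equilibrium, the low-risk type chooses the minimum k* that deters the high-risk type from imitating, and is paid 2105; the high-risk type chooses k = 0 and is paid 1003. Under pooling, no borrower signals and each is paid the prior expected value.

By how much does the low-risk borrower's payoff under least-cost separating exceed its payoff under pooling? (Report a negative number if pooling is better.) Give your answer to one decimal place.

-274.6

Least-cost separating signal: k* solves 1003 = 2105 − 240·k*, so k* = (2105 − 1003)/240 ≈ 4.5917.
Low-risk type's separating payoff: 2105 − 151 × k* = 2105 − 151 × (2105 − 1003)/240 = 2105 − 166402/240 ≈ 1411.658.
Pooling payoff: 0.62 × 2105 + 0.38 × 1003 = 1686.24.
Difference: 1411.658 − 1686.24 = -274.582, i.e. -274.6 to one decimal place.
The low-risk type would prefer the pooling outcome.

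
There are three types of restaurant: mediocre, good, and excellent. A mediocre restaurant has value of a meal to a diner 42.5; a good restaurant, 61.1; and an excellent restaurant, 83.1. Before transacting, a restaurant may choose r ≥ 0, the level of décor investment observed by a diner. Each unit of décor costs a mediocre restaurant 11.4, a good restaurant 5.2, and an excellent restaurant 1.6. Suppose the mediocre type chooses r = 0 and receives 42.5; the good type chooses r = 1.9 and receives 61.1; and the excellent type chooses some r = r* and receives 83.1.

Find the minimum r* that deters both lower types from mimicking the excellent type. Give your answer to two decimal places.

6.13

Good type (on-path payoff 61.1 − 5.2×1.9 = 51.22) won't mimic when 51.22 ≥ 83.1 − 5.2·r*, i.e. r* ≥ 6.13.
Mediocre type (on-path payoff 42.5) won't mimic when 42.5 ≥ 83.1 − 11.4·r*, i.e. r* ≥ 3.56.
Both must hold, so r* = max(3.56, 6.13) = 6.13. The good type's constraint binds.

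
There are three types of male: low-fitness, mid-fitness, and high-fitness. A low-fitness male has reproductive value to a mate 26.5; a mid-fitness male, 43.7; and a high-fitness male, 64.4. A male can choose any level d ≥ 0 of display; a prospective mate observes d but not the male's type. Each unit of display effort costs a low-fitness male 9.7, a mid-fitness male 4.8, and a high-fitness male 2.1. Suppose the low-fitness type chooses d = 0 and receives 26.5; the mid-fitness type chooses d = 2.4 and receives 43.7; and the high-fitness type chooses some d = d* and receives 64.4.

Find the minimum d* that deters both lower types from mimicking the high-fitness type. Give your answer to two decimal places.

6.71

Low-fitness type (on-path payoff 26.5) won't mimic when 26.5 ≥ 64.4 − 9.7·d*, i.e. d* ≥ 3.91.
Mid-fitness type (on-path payoff 43.7 − 4.8×2.4 = 32.18) won't mimic when 32.18 ≥ 64.4 − 4.8·d*, i.e. d* ≥ 6.71.
Both must hold, so d* = max(3.91, 6.71) = 6.71. The mid-fitness type's constraint binds.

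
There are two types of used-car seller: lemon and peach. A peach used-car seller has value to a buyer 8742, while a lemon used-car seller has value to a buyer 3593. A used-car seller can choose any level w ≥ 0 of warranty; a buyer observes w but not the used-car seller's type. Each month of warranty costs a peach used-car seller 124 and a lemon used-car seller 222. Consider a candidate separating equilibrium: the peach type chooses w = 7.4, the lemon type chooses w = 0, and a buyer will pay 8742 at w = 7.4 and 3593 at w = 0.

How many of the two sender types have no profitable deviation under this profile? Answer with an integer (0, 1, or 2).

Lemon type: stay at 0 → 3593; mimic → 8742 − 222 × 7.4 = 7099.2. IC fails (3593 < 7099.2).
Peach type: signal → 8742 − 124 × 7.4 = 7824.4; deviate to 0 → 3593. IC holds (7824.4 ≥ 3593).
1 of 2 constraints hold, so this profile is not an equilibrium.

1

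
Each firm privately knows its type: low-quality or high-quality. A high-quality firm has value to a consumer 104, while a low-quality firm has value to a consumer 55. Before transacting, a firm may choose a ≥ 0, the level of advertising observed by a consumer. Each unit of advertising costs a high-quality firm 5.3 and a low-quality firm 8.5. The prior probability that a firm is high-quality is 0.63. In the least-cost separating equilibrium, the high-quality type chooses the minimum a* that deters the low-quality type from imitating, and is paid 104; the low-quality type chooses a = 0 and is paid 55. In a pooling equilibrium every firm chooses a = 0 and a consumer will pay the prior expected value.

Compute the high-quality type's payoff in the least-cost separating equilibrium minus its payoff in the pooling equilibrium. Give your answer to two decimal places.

-12.42

Least-cost separating signal: a* solves 55 = 104 − 8.5·a*, so a* = (104 − 55)/8.5 ≈ 5.7647.
High-quality type's separating payoff: 104 − 5.3 × a* = 104 − 5.3 × (104 − 55)/8.5 = 104 − 259.7/8.5 ≈ 73.4471.
Pooling payoff: 0.63 × 104 + 0.37 × 55 = 85.87.
Difference: 73.4471 − 85.87 = -12.4229, i.e. -12.42 to two decimal places.
The high-quality type would prefer the pooling outcome.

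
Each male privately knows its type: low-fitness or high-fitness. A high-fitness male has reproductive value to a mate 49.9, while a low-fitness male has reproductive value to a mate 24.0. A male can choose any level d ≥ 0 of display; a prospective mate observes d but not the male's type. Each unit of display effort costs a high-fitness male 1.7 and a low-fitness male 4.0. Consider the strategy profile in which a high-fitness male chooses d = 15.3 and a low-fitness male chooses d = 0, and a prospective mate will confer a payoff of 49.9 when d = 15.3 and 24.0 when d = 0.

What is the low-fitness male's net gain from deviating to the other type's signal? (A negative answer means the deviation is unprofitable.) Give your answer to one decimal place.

Playing d = 0 the low-fitness male receives 24.0.
Deviating to d = 15.3 brings payment 49.9 at cost 4.0 × 15.3 = 61.2, netting -11.3.
Gain from deviating: -11.3 − 24.0 = -35.3.
The gain is negative, so the low-fitness type's incentive-compatibility constraint is satisfied.

-35.3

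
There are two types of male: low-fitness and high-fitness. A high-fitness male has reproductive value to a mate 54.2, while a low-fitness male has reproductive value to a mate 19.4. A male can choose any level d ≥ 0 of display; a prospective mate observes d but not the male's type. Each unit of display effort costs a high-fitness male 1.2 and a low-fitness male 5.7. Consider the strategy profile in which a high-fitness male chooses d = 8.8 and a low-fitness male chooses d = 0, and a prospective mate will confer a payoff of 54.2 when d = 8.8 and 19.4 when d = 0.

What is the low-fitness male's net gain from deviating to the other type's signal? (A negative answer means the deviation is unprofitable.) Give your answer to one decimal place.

-15.4

Playing d = 0 the low-fitness male receives 19.4.
Deviating to d = 8.8 brings payment 54.2 at cost 5.7 × 8.8 = 50.16, netting 4.04.
Gain from deviating: 4.04 − 19.4 = -15.36, i.e. -15.4 to one decimal place.
The gain is negative, so the low-fitness type's incentive-compatibility constraint is satisfied.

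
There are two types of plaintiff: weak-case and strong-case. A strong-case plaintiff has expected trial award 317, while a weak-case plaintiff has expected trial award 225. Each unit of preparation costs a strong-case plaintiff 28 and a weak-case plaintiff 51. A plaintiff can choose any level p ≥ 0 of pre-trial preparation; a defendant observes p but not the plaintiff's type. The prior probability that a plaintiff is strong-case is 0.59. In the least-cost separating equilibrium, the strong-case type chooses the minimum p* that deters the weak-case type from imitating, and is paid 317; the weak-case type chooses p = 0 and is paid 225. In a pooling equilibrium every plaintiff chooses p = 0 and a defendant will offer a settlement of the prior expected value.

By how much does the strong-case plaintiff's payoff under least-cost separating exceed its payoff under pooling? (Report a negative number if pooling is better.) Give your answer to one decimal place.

-12.8

Least-cost separating signal: p* solves 225 = 317 − 51·p*, so p* = (317 − 225)/51 ≈ 1.8039.
Strong-case type's separating payoff: 317 − 28 × p* = 317 − 28 × (317 − 225)/51 = 317 − 2576/51 ≈ 266.490.
Pooling payoff: 0.59 × 317 + 0.41 × 225 = 279.28.
Difference: 266.490 − 279.28 = -12.79, i.e. -12.8 to one decimal place.
The strong-case type would prefer the pooling outcome.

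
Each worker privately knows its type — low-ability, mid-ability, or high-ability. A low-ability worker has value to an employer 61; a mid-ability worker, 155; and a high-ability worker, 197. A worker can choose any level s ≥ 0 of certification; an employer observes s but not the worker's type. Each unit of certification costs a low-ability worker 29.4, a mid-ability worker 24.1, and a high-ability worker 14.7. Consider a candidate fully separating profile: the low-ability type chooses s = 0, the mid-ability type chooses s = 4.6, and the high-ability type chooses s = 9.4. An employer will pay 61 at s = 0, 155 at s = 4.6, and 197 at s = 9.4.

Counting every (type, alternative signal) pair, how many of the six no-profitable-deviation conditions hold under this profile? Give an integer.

Mid-ability (own payoff 155 − 24.1×4.6 = 44.14): to s=0 gives 61 → profitable ✗; to s=9.4 gives 197 − 24.1×9.4 = -29.54 → no gain ✓.
Low-ability (own payoff 61): to s=4.6 gives 155 − 29.4×4.6 = 19.76 → no gain ✓; to s=9.4 gives 197 − 29.4×9.4 = -79.36 → no gain ✓.
High-ability (own payoff 197 − 14.7×9.4 = 58.82): to s=0 gives 61 → profitable ✗; to s=4.6 gives 155 − 14.7×4.6 = 87.38 → profitable ✗.
3 of the 6 constraints hold; not an equilibrium.

3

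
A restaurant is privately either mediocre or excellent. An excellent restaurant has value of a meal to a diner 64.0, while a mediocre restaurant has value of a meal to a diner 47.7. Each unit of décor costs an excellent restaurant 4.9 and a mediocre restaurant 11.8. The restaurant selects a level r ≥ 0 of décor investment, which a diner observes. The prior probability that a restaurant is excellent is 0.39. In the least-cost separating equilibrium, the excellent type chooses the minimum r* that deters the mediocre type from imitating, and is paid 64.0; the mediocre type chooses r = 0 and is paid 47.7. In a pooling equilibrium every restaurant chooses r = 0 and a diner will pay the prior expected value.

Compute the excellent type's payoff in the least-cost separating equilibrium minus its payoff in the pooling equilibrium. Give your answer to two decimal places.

3.17

Least-cost separating signal: r* solves 47.7 = 64.0 − 11.8·r*, so r* = (64.0 − 47.7)/11.8 ≈ 1.3814.
Excellent type's separating payoff: 64.0 − 4.9 × r* = 64.0 − 4.9 × (64.0 − 47.7)/11.8 = 64.0 − 79.87/11.8 ≈ 57.2314.
Pooling payoff: 0.39 × 64.0 + 0.61 × 47.7 = 54.057.
Difference: 57.2314 − 54.057 = 3.1744, i.e. 3.17 to two decimal places.
The excellent type prefers to separate.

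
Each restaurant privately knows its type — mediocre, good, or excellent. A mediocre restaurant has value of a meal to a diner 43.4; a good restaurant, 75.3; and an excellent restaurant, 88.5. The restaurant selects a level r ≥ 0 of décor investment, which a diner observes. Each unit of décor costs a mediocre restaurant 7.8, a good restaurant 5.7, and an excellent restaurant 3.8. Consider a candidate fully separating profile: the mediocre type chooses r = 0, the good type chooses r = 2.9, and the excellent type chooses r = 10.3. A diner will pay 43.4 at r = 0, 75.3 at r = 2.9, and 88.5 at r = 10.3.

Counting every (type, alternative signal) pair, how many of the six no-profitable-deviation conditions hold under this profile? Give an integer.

Good (own payoff 75.3 − 5.7×2.9 = 58.77): to r=0 gives 43.4 → no gain ✓; to r=10.3 gives 88.5 − 5.7×10.3 = 29.79 → no gain ✓.
Excellent (own payoff 88.5 − 3.8×10.3 = 49.36): to r=0 gives 43.4 → no gain ✓; to r=2.9 gives 75.3 − 3.8×2.9 = 64.28 → profitable ✗.
Mediocre (own payoff 43.4): to r=2.9 gives 75.3 − 7.8×2.9 = 52.68 → profitable ✗; to r=10.3 gives 88.5 − 7.8×10.3 = 8.16 → no gain ✓.
4 of the 6 constraints hold; not an equilibrium.

4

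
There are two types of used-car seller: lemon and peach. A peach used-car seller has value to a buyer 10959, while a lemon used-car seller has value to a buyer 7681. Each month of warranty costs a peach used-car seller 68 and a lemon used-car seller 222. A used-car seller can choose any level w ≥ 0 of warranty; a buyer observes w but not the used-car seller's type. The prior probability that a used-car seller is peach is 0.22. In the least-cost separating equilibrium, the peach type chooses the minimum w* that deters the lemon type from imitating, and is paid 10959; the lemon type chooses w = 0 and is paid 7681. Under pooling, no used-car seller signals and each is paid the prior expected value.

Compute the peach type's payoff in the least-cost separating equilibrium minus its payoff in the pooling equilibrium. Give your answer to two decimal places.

1552.77

Least-cost separating signal: w* solves 7681 = 10959 − 222·w*, so w* = (10959 − 7681)/222 ≈ 14.7658.
Peach type's separating payoff: 10959 − 68 × w* = 10959 − 68 × (10959 − 7681)/222 = 10959 − 222904/222 ≈ 9954.9279.
Pooling payoff: 0.22 × 10959 + 0.78 × 7681 = 8402.16.
Difference: 9954.9279 − 8402.16 = 1552.7679, i.e. 1552.77 to two decimal places.
The peach type prefers to separate.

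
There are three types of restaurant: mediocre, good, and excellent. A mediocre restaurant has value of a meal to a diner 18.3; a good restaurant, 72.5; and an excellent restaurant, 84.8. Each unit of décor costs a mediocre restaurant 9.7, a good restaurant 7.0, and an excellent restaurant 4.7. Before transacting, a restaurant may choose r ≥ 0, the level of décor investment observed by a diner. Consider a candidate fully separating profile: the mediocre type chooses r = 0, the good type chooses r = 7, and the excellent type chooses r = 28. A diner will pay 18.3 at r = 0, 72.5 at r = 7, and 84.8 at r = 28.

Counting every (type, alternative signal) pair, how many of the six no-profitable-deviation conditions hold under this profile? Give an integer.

Good (own payoff 72.5 − 7.0×7 = 23.5): to r=0 gives 18.3 → no gain ✓; to r=28 gives 84.8 − 7.0×28 = -111.2 → no gain ✓.
Mediocre (own payoff 18.3): to r=7 gives 72.5 − 9.7×7 = 4.6 → no gain ✓; to r=28 gives 84.8 − 9.7×28 = -186.8 → no gain ✓.
Excellent (own payoff 84.8 − 4.7×28 = -46.8): to r=0 gives 18.3 → profitable ✗; to r=7 gives 72.5 − 4.7×7 = 39.6 → profitable ✗.
4 of the 6 constraints hold; not an equilibrium.

4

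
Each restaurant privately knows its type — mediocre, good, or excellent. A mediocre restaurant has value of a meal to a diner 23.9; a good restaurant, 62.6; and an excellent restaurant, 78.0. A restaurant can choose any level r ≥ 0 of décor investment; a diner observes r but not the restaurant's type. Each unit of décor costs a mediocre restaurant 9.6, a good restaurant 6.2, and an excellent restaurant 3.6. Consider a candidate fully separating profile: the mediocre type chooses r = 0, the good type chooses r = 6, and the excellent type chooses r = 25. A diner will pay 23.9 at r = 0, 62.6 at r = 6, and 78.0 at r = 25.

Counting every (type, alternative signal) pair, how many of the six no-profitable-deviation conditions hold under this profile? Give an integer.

4

Excellent (own payoff 78.0 − 3.6×25 = -12): to r=0 gives 23.9 → profitable ✗; to r=6 gives 62.6 − 3.6×6 = 41 → profitable ✗.
Mediocre (own payoff 23.9): to r=6 gives 62.6 − 9.6×6 = 5 → no gain ✓; to r=25 gives 78.0 − 9.6×25 = -162 → no gain ✓.
Good (own payoff 62.6 − 6.2×6 = 25.4): to r=0 gives 23.9 → no gain ✓; to r=25 gives 78.0 − 6.2×25 = -77 → no gain ✓.
4 of the 6 constraints hold; not an equilibrium.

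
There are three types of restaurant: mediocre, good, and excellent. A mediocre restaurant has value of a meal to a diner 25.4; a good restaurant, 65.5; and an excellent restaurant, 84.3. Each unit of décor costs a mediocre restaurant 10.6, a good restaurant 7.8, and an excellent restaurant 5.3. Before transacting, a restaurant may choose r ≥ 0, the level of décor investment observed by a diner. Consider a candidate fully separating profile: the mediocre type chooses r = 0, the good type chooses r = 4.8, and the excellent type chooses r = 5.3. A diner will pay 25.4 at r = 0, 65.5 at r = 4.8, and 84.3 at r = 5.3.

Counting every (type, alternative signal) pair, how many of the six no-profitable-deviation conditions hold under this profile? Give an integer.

4

Mediocre (own payoff 25.4): to r=4.8 gives 65.5 − 10.6×4.8 = 14.62 → no gain ✓; to r=5.3 gives 84.3 − 10.6×5.3 = 28.12 → profitable ✗.
Good (own payoff 65.5 − 7.8×4.8 = 28.06): to r=0 gives 25.4 → no gain ✓; to r=5.3 gives 84.3 − 7.8×5.3 = 42.96 → profitable ✗.
Excellent (own payoff 84.3 − 5.3×5.3 = 56.21): to r=0 gives 25.4 → no gain ✓; to r=4.8 gives 65.5 − 5.3×4.8 = 40.06 → no gain ✓.
4 of the 6 constraints hold; not an equilibrium.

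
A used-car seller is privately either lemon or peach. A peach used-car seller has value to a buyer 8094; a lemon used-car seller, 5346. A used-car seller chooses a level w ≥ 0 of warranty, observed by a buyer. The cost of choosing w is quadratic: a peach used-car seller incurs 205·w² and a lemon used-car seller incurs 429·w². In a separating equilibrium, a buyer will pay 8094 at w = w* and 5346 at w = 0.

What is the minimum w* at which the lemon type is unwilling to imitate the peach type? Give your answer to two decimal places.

The lemon type at w = 0 receives 5346; imitating at w* yields 8094 − 429·w*².
Indifference: 5346 = 8094 − 429·w*², so w*² = (8094 − 5346) / 429 ≈ 6.4056.
w* = √6.4056 ≈ 2.53.

2.53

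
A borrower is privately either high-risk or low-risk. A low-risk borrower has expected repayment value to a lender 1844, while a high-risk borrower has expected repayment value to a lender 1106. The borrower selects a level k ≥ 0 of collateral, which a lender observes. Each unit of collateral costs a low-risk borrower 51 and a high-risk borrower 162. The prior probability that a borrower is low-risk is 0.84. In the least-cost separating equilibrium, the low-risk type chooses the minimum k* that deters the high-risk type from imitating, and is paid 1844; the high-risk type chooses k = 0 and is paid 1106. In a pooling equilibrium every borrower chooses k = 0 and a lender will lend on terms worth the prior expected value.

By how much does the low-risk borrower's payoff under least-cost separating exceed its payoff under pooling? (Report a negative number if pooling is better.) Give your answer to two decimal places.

-114.25

Least-cost separating signal: k* solves 1106 = 1844 − 162·k*, so k* = (1844 − 1106)/162 ≈ 4.5556.
Low-risk type's separating payoff: 1844 − 51 × k* = 1844 − 51 × (1844 − 1106)/162 = 1844 − 37638/162 ≈ 1611.6667.
Pooling payoff: 0.84 × 1844 + 0.16 × 1106 = 1725.92.
Difference: 1611.6667 − 1725.92 = -114.2533, i.e. -114.25 to two decimal places.
The low-risk type would prefer the pooling outcome.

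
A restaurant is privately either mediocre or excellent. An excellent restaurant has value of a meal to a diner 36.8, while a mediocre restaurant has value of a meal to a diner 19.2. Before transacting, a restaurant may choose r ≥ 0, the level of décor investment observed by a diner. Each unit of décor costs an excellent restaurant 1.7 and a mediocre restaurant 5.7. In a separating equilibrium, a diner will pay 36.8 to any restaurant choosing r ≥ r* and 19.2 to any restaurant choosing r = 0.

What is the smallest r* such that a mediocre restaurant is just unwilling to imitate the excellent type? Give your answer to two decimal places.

A mediocre restaurant choosing r = 0 receives 19.2.
Imitating at r* instead would pay 36.8 at cost 5.7·r*, netting 36.8 − 5.7·r*.
Indifference: 19.2 = 36.8 − 5.7·r*, so r* = (36.8 − 19.2) / 5.7 ≈ 3.09.
At r* the mediocre type's incentive constraint just binds; the excellent type strictly prefers r* since its per-unit cost is lower.

3.09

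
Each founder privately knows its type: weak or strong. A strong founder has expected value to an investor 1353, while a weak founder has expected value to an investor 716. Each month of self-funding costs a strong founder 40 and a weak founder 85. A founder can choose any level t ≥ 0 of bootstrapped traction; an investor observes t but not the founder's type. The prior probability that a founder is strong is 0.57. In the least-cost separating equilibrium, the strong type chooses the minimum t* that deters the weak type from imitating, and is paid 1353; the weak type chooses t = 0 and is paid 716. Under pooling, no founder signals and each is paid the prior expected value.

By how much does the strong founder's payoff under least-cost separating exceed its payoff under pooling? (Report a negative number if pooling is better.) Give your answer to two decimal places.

-25.85

Least-cost separating signal: t* solves 716 = 1353 − 85·t*, so t* = (1353 − 716)/85 ≈ 7.4941.
Strong type's separating payoff: 1353 − 40 × t* = 1353 − 40 × (1353 − 716)/85 = 1353 − 25480/85 ≈ 1053.2353.
Pooling payoff: 0.57 × 1353 + 0.43 × 716 = 1079.09.
Difference: 1053.2353 − 1079.09 = -25.8547, i.e. -25.85 to two decimal places.
The strong type would prefer the pooling outcome.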